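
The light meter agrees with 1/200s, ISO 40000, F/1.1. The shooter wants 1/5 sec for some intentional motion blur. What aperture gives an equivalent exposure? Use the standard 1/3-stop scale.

Shutter speed: 1/200 → 1/160 → 1/125 → 1/100 → 1/80 → 1/60 → 1/50 → 1/40 → 1/30 → 1/25 → 1/20 → 1/15 → 1/13 → 1/10 → 1/8 → 1/6 → 1/5 — 5 1/3 stops longer (brighter).
Need 5 1/3 stops darker from the aperture: f/1.1 → f/1.2 → f/1.4 → f/1.6 → f/1.8 → f/2 → f/2.2 → f/2.5 → f/2.8 → f/3.2 → f/3.5 → f/4 → f/4.5 → f/5 → f/5.6 → f/6.3 → f/7.1.

f/7.1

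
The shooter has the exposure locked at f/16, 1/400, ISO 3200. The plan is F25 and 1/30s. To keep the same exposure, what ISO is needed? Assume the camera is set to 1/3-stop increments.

ISO 640

Aperture: f/16 → f/18 → f/20 → f/22 → f/25 — 1 1/3 stops smaller aperture (darker).
Shutter speed: 1/400 → 1/320 → 1/250 → 1/200 → 1/160 → 1/125 → 1/100 → 1/80 → 1/60 → 1/50 → 1/40 → 1/30 — 3 2/3 stops longer (brighter).
Net change so far: 2 1/3 stops brighter. Offset with the ISO: 3200 → 2500 → 2000 → 1600 → 1250 → 1000 → 800 → 640.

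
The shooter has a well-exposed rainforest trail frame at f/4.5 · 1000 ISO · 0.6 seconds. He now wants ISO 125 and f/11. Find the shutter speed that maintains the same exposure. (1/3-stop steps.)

30 s

ISO: 1000 → 800 → 640 → 500 → 400 → 320 → 250 → 200 → 160 → 125 — 3 stops dropped (darker).
Aperture: f/4.5 → f/5 → f/5.6 → f/6.3 → f/7.1 → f/8 → f/9 → f/10 → f/11 — 2 2/3 stops smaller aperture (darker).
Net change so far: 5 2/3 stops darker. Offset with the shutter speed: 0.6 → 0.8 → 1 → 1.3 → 1.6 → 2 → 2.5 → 3.2 → 4 → 5 → 6 → 8 → 10 → 13 → 15 → 20 → 25 → 30.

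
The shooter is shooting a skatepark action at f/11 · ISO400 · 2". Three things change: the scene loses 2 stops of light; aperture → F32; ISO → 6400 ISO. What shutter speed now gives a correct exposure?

Scene light: 2 stops darker.
Aperture: f/11 → f/16 → f/22 → f/32 — 3 stops stopped down (darker).
ISO: 400 → 800 → 1600 → 3200 → 6400 — 4 stops raised (brighter).
Net so far: 1 stop darker. Shutter speed: 2 → 4.

4 s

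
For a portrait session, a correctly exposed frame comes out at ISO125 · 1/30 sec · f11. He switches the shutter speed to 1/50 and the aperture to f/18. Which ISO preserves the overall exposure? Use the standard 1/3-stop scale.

Shutter speed: 1/30 → 1/40 → 1/50 — 2/3 stop faster (darker).
Aperture: f/11 → f/13 → f/14 → f/16 → f/18 — 1 1/3 stops narrower (darker).
Net change so far: 2 stops darker. Offset with the ISO: 125 → 160 → 200 → 250 → 320 → 400 → 500.

ISO 500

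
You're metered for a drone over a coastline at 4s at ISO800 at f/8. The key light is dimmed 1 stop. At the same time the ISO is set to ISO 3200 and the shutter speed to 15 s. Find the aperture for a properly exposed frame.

f/22

Scene light: 1 stop darker.
ISO: 800 → 1600 → 3200 — 2 stops raised (brighter).
Shutter speed: 4 → 8 → 15 — 2 stops slower (brighter).
Net so far: 3 stops brighter. Aperture: f/8 → f/11 → f/16 → f/22.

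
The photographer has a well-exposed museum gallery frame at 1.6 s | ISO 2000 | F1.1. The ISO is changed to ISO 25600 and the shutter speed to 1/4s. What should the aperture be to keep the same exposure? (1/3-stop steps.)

ISO: 2000 → 2500 → 3200 → 4000 → 5000 → 6400 → 8000 → 10000 → 12800 → 16000 → 20000 → 25600 — 3 2/3 stops raised (brighter).
Shutter speed: 1.6 → 1.3 → 1 → 0.8 → 0.6 → 0.5 → 0.4 → 0.3 → 1/4 — 2 2/3 stops faster (darker).
Net change so far: 1 stop brighter. Offset with the aperture: f/1.1 → f/1.2 → f/1.4 → f/1.6.

f/1.6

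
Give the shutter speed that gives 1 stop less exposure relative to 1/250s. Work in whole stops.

1/500s

Shutter speed: 1/250 → 1/500 — 1 stop faster (darker).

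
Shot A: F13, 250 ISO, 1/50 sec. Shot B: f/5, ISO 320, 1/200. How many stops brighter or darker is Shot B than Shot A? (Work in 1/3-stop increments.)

1 stop brighter

Aperture: f/13 → f/11 → f/10 → f/9 → f/8 → f/7.1 → f/6.3 → f/5.6 → f/5 — 2 2/3 stops larger aperture (brighter).
Shutter speed: 1/50 → 1/60 → 1/80 → 1/100 → 1/125 → 1/160 → 1/200 — 2 stops shorter (darker).
ISO: 250 → 320 — 1/3 stop higher (brighter).
Net: +2 2/3 −2 +1/3 = +1 stop.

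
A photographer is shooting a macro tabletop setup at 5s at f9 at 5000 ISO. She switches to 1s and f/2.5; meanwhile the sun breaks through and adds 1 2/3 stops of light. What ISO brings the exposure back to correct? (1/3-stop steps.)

ISO 640

Scene light: 1 2/3 stops brighter.
Shutter speed: 5 → 4 → 3.2 → 2.5 → 2 → 1.6 → 1.3 → 1 — 2 1/3 stops faster (darker).
Aperture: f/9 → f/8 → f/7.1 → f/6.3 → f/5.6 → f/5 → f/4.5 → f/4 → f/3.5 → f/3.2 → f/2.8 → f/2.5 — 3 2/3 stops larger aperture (brighter).
Net so far: 3 stops brighter. ISO: 5000 → 4000 → 3200 → 2500 → 2000 → 1600 → 1250 → 1000 → 800 → 640.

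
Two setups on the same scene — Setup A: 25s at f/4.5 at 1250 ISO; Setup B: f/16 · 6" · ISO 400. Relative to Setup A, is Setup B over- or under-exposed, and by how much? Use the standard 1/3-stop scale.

Aperture: f/4.5 → f/5 → f/5.6 → f/6.3 → f/7.1 → f/8 → f/9 → f/10 → f/11 → f/13 → f/14 → f/16 — 3 2/3 stops narrower (darker).
Shutter speed: 25 → 20 → 15 → 13 → 10 → 8 → 6 — 2 stops shorter (darker).
ISO: 1250 → 1000 → 800 → 640 → 500 → 400 — 1 2/3 stops dropped (darker).
Net: −3 2/3 −2 −1 2/3 = −7 1/3 stops.

7 1/3 stops darker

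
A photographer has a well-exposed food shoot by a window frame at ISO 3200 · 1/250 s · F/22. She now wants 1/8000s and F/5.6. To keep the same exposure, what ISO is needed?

ISO 6400

Shutter speed: 1/250 → 1/500 → 1/1000 → 1/2000 → 1/4000 → 1/8000 — 5 stops faster (darker).
Aperture: f/22 → f/16 → f/11 → f/8 → f/5.6 — 4 stops larger aperture (brighter).
Net change so far: 1 stop darker. Offset with the ISO: 3200 → 6400.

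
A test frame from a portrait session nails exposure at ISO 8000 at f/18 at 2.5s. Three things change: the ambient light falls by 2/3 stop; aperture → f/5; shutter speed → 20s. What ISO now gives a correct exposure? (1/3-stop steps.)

Scene light: 2/3 stop darker.
Aperture: f/18 → f/16 → f/14 → f/13 → f/11 → f/10 → f/9 → f/8 → f/7.1 → f/6.3 → f/5.6 → f/5 — 3 2/3 stops wider (brighter).
Shutter speed: 2.5 → 3.2 → 4 → 5 → 6 → 8 → 10 → 13 → 15 → 20 — 3 stops slower (brighter).
Net so far: 6 stops brighter. ISO: 8000 → 6400 → 5000 → 4000 → 3200 → 2500 → 2000 → 1600 → 1250 → 1000 → 800 → 640 → 500 → 400 → 320 → 250 → 200 → 160 → 125.

ISO 125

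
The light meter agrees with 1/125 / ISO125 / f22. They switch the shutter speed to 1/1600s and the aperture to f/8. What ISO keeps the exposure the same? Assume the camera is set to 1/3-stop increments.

Shutter speed: 1/125 → 1/160 → 1/200 → 1/250 → 1/320 → 1/400 → 1/500 → 1/640 → 1/800 → 1/1000 → 1/1250 → 1/1600 — 3 2/3 stops shorter (darker).
Aperture: f/22 → f/20 → f/18 → f/16 → f/14 → f/13 → f/11 → f/10 → f/9 → f/8 — 3 stops opened up (brighter).
Net change so far: 2/3 stop darker. Offset with the ISO: 125 → 160 → 200.

ISO 200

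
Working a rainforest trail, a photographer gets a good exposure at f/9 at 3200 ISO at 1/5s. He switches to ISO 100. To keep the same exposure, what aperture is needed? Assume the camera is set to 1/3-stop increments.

ISO: 3200 → 2500 → 2000 → 1600 → 1250 → 1000 → 800 → 640 → 500 → 400 → 320 → 250 → 200 → 160 → 125 → 100 — 5 stops dropped (darker).
Need 5 stops brighter from the aperture: f/9 → f/8 → f/7.1 → f/6.3 → f/5.6 → f/5 → f/4.5 → f/4 → f/3.5 → f/3.2 → f/2.8 → f/2.5 → f/2.2 → f/2 → f/1.8 → f/1.6.

f/1.6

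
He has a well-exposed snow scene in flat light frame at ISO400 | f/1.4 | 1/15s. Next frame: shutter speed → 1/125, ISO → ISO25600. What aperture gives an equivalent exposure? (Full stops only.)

Shutter speed: 1/15 → 1/30 → 1/60 → 1/125 — 3 stops faster (darker).
ISO: 400 → 800 → 1600 → 3200 → 6400 → 12800 → 25600 — 6 stops higher (brighter).
Net change so far: 3 stops brighter. Offset with the aperture: f/1.4 → f/2 → f/2.8 → f/4.

f/4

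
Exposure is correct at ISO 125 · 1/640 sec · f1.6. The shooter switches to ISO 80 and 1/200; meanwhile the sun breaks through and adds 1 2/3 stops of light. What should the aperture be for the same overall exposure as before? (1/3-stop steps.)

Scene light: 1 2/3 stops brighter.
ISO: 125 → 100 → 80 — 2/3 stop dropped (darker).
Shutter speed: 1/640 → 1/500 → 1/400 → 1/320 → 1/250 → 1/200 — 1 2/3 stops slower (brighter).
Net so far: 2 2/3 stops brighter. Aperture: f/1.6 → f/1.8 → f/2 → f/2.2 → f/2.5 → f/2.8 → f/3.2 → f/3.5 → f/4.

f/4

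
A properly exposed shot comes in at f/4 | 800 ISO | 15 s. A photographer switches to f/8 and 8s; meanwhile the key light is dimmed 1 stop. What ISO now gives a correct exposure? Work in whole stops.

Scene light: 1 stop darker.
Aperture: f/4 → f/5.6 → f/8 — 2 stops stopped down (darker).
Shutter speed: 15 → 8 — 1 stop faster (darker).
Net so far: 4 stops darker. ISO: 800 → 1600 → 3200 → 6400 → 12800.

ISO 12800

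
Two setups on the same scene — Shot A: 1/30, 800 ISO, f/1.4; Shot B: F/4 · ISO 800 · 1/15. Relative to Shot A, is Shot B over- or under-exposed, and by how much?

2 stops darker

Aperture: f/1.4 → f/2 → f/2.8 → f/4 — 3 stops smaller aperture (darker).
Shutter speed: 1/30 → 1/15 — 1 stop longer (brighter).
ISO: unchanged.
Net: −3 +1 = −2 stops.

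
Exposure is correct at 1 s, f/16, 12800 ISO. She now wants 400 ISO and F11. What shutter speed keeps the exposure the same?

ISO: 12800 → 6400 → 3200 → 1600 → 800 → 400 — 5 stops dropped (darker).
Aperture: f/16 → f/11 — 1 stop larger aperture (brighter).
Net change so far: 4 stops darker. Offset with the shutter speed: 1 → 2 → 4 → 8 → 15.

15 s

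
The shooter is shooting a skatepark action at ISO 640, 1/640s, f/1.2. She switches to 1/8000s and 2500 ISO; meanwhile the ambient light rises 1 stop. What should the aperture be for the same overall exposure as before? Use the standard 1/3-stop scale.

f/1.0

Scene light: 1 stop brighter.
Shutter speed: 1/640 → 1/800 → 1/1000 → 1/1250 → 1/1600 → 1/2000 → 1/2500 → 1/3200 → 1/4000 → 1/5000 → 1/6400 → 1/8000 — 3 2/3 stops shorter (darker).
ISO: 640 → 800 → 1000 → 1250 → 1600 → 2000 → 2500 — 2 stops raised (brighter).
Net so far: 2/3 stop darker. Aperture: f/1.2 → f/1.1 → f/1.0.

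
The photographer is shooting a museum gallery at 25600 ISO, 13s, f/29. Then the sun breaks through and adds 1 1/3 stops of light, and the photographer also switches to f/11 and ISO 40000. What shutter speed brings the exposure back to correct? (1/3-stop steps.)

0.5 s

Scene light: 1 1/3 stops brighter.
Aperture: f/29 → f/25 → f/22 → f/20 → f/18 → f/16 → f/14 → f/13 → f/11 — 2 2/3 stops larger aperture (brighter).
ISO: 25600 → 32000 → 40000 — 2/3 stop higher (brighter).
Net so far: 4 2/3 stops brighter. Shutter speed: 13 → 10 → 8 → 6 → 5 → 4 → 3.2 → 2.5 → 2 → 1.6 → 1.3 → 1 → 0.8 → 0.6 → 0.5.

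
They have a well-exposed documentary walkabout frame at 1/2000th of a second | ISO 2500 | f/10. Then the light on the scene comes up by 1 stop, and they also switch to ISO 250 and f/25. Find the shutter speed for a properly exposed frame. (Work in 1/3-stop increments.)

Scene light: 1 stop brighter.
ISO: 2500 → 2000 → 1600 → 1250 → 1000 → 800 → 640 → 500 → 400 → 320 → 250 — 3 1/3 stops lower (darker).
Aperture: f/10 → f/11 → f/13 → f/14 → f/16 → f/18 → f/20 → f/22 → f/25 — 2 2/3 stops smaller aperture (darker).
Net so far: 5 stops darker. Shutter speed: 1/2000 → 1/1600 → 1/1250 → 1/1000 → 1/800 → 1/640 → 1/500 → 1/400 → 1/320 → 1/250 → 1/200 → 1/160 → 1/125 → 1/100 → 1/80 → 1/60.

1/60s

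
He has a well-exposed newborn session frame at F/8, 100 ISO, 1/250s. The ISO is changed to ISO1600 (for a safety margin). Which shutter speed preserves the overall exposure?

ISO: 100 → 200 → 400 → 800 → 1600 — 4 stops raised (brighter).
Need 4 stops darker from the shutter speed: 1/250 → 1/500 → 1/1000 → 1/2000 → 1/4000.

1/4000s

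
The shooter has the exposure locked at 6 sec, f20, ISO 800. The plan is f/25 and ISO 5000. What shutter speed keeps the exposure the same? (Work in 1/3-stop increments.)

Aperture: f/20 → f/22 → f/25 — 2/3 stop stopped down (darker).
ISO: 800 → 1000 → 1250 → 1600 → 2000 → 2500 → 3200 → 4000 → 5000 — 2 2/3 stops raised (brighter).
Net change so far: 2 stops brighter. Offset with the shutter speed: 6 → 5 → 4 → 3.2 → 2.5 → 2 → 1.6.

1.6 s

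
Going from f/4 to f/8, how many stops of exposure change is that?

2 stops

f/4 → f/5.6 → f/8 — count the steps: 2 stops.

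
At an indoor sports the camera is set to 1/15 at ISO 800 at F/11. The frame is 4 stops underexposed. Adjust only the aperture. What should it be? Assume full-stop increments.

f/2.8

Underexposed by 4 stops → need 4 stops brighter.
Aperture: f/11 → f/8 → f/5.6 → f/4 → f/2.8.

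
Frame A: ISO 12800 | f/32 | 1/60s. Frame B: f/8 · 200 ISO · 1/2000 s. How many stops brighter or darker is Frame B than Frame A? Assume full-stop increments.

Aperture: f/32 → f/22 → f/16 → f/11 → f/8 — 4 stops larger aperture (brighter).
Shutter speed: 1/60 → 1/125 → 1/250 → 1/500 → 1/1000 → 1/2000 — 5 stops shorter (darker).
ISO: 12800 → 6400 → 3200 → 1600 → 800 → 400 → 200 — 6 stops dropped (darker).
Net: +4 −5 −6 = −7 stops.

7 stops darker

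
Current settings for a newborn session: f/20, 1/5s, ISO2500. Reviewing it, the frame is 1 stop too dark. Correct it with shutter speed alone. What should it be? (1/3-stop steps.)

0.4 s

Underexposed by 1 stop → need 1 stop brighter.
Shutter speed: 1/5 → 1/4 → 0.3 → 0.4.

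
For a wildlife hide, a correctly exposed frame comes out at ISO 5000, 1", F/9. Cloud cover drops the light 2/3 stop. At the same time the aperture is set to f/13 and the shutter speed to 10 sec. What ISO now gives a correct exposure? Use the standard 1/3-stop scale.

Scene light: 2/3 stop darker.
Aperture: f/9 → f/10 → f/11 → f/13 — 1 stop smaller aperture (darker).
Shutter speed: 1 → 1.3 → 1.6 → 2 → 2.5 → 3.2 → 4 → 5 → 6 → 8 → 10 — 3 1/3 stops longer (brighter).
Net so far: 1 2/3 stops brighter. ISO: 5000 → 4000 → 3200 → 2500 → 2000 → 1600.

ISO 1600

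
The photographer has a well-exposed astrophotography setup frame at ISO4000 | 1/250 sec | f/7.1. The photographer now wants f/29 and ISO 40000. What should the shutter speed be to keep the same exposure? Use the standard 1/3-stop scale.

1/160s

Aperture: f/7.1 → f/8 → f/9 → f/10 → f/11 → f/13 → f/14 → f/16 → f/18 → f/20 → f/22 → f/25 → f/29 — 4 stops narrower (darker).
ISO: 4000 → 5000 → 6400 → 8000 → 10000 → 12800 → 16000 → 20000 → 25600 → 32000 → 40000 — 3 1/3 stops higher (brighter).
Net change so far: 2/3 stop darker. Offset with the shutter speed: 1/250 → 1/200 → 1/160.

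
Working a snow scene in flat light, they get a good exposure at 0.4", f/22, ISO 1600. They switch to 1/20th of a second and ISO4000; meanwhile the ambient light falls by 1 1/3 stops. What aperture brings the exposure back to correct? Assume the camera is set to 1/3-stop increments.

Scene light: 1 1/3 stops darker.
Shutter speed: 0.4 → 0.3 → 1/4 → 1/5 → 1/6 → 1/8 → 1/10 → 1/13 → 1/15 → 1/20 — 3 stops faster (darker).
ISO: 1600 → 2000 → 2500 → 3200 → 4000 — 1 1/3 stops raised (brighter).
Net so far: 3 stops darker. Aperture: f/22 → f/20 → f/18 → f/16 → f/14 → f/13 → f/11 → f/10 → f/9 → f/8.

f/8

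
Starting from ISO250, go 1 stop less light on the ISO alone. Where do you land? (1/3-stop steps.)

ISO 125

ISO: 250 → 200 → 160 → 125 — 1 stop lower (darker).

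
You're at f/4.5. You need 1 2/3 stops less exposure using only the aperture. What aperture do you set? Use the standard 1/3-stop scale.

f/8

Aperture: f/4.5 → f/5 → f/5.6 → f/6.3 → f/7.1 → f/8 — 1 2/3 stops smaller aperture (darker).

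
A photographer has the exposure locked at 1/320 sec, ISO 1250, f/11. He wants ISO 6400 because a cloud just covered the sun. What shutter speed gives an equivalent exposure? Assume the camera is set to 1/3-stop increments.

1/1600s

ISO: 1250 → 1600 → 2000 → 2500 → 3200 → 4000 → 5000 → 6400 — 2 1/3 stops raised (brighter).
Need 2 1/3 stops darker from the shutter speed: 1/320 → 1/400 → 1/500 → 1/640 → 1/800 → 1/1000 → 1/1250 → 1/1600.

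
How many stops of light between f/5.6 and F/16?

f/5.6 → f/8 → f/11 → f/16 — count the steps: 3 stops.

3 stops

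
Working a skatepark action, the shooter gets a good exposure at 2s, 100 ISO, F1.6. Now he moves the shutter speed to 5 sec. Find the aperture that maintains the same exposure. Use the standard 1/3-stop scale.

f/2.5

Shutter speed: 2 → 2.5 → 3.2 → 4 → 5 — 1 1/3 stops longer (brighter).
Need 1 1/3 stops darker from the aperture: f/1.6 → f/1.8 → f/2 → f/2.2 → f/2.5.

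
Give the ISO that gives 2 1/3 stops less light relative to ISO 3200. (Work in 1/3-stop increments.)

ISO 640

ISO: 3200 → 2500 → 2000 → 1600 → 1250 → 1000 → 800 → 640 — 2 1/3 stops dropped (darker).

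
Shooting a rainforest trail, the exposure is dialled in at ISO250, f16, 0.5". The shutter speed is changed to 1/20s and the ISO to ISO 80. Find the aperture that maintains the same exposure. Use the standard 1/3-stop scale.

f/2.8

Shutter speed: 0.5 → 0.4 → 0.3 → 1/4 → 1/5 → 1/6 → 1/8 → 1/10 → 1/13 → 1/15 → 1/20 — 3 1/3 stops shorter (darker).
ISO: 250 → 200 → 160 → 125 → 100 → 80 — 1 2/3 stops dropped (darker).
Net change so far: 5 stops darker. Offset with the aperture: f/16 → f/14 → f/13 → f/11 → f/10 → f/9 → f/8 → f/7.1 → f/6.3 → f/5.6 → f/5 → f/4.5 → f/4 → f/3.5 → f/3.2 → f/2.8.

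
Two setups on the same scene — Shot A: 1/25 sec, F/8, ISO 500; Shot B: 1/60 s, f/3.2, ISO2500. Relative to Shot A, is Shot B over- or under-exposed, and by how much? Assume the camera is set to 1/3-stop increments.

Aperture: f/8 → f/7.1 → f/6.3 → f/5.6 → f/5 → f/4.5 → f/4 → f/3.5 → f/3.2 — 2 2/3 stops larger aperture (brighter).
Shutter speed: 1/25 → 1/30 → 1/40 → 1/50 → 1/60 — 1 1/3 stops faster (darker).
ISO: 500 → 640 → 800 → 1000 → 1250 → 1600 → 2000 → 2500 — 2 1/3 stops higher (brighter).
Net: +2 2/3 −1 1/3 +2 1/3 = +3 2/3 stops.

3 2/3 stops brighter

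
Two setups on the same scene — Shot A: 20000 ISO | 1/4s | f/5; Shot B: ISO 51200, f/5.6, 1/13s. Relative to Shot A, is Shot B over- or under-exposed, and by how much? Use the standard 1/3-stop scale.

Aperture: f/5 → f/5.6 — 1/3 stop narrower (darker).
Shutter speed: 1/4 → 1/5 → 1/6 → 1/8 → 1/10 → 1/13 — 1 2/3 stops shorter (darker).
ISO: 20000 → 25600 → 32000 → 40000 → 51200 — 1 1/3 stops higher (brighter).
Net: −1/3 −1 2/3 +1 1/3 = −2/3 stops.

2/3 stop darker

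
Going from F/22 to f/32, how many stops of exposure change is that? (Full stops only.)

f/22 → f/32 — count the steps: 1 stop.

1 stop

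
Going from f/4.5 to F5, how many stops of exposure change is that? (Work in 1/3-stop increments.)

1/3 stop

f/4.5 → f/5 — count the steps: 1 third-stops = 1/3 stop.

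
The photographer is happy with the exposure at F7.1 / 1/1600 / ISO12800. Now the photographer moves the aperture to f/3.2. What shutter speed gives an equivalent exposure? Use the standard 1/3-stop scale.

1/8000s

Aperture: f/7.1 → f/6.3 → f/5.6 → f/5 → f/4.5 → f/4 → f/3.5 → f/3.2 — 2 1/3 stops opened up (brighter).
Need 2 1/3 stops darker from the shutter speed: 1/1600 → 1/2000 → 1/2500 → 1/3200 → 1/4000 → 1/5000 → 1/6400 → 1/8000.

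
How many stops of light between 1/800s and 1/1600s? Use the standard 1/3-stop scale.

1/800 → 1/1000 → 1/1250 → 1/1600 — count the steps: 3 third-stops = 1 stop.

1 stop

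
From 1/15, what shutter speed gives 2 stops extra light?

1/4s

Shutter speed: 1/15 → 1/8 → 1/4 — 2 stops longer (brighter).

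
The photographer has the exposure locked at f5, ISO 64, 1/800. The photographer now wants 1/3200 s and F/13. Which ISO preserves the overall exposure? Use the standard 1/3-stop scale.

ISO 1600

Shutter speed: 1/800 → 1/1000 → 1/1250 → 1/1600 → 1/2000 → 1/2500 → 1/3200 — 2 stops shorter (darker).
Aperture: f/5 → f/5.6 → f/6.3 → f/7.1 → f/8 → f/9 → f/10 → f/11 → f/13 — 2 2/3 stops smaller aperture (darker).
Net change so far: 4 2/3 stops darker. Offset with the ISO: 64 → 80 → 100 → 125 → 160 → 200 → 250 → 320 → 400 → 500 → 640 → 800 → 1000 → 1250 → 1600.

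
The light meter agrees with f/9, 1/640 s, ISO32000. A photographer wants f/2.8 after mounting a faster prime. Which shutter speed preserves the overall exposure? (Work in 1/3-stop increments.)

Aperture: f/9 → f/8 → f/7.1 → f/6.3 → f/5.6 → f/5 → f/4.5 → f/4 → f/3.5 → f/3.2 → f/2.8 — 3 1/3 stops larger aperture (brighter).
Need 3 1/3 stops darker from the shutter speed: 1/640 → 1/800 → 1/1000 → 1/1250 → 1/1600 → 1/2000 → 1/2500 → 1/3200 → 1/4000 → 1/5000 → 1/6400.

1/6400s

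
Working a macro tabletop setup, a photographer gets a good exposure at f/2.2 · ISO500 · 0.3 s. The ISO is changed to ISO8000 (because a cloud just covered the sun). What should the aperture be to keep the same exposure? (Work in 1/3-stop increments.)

f/9

ISO: 500 → 640 → 800 → 1000 → 1250 → 1600 → 2000 → 2500 → 3200 → 4000 → 5000 → 6400 → 8000 — 4 stops higher (brighter).
Need 4 stops darker from the aperture: f/2.2 → f/2.5 → f/2.8 → f/3.2 → f/3.5 → f/4 → f/4.5 → f/5 → f/5.6 → f/6.3 → f/7.1 → f/8 → f/9.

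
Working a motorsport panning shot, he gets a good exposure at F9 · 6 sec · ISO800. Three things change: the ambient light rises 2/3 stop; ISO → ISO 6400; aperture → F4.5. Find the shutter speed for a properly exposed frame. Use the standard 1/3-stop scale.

Scene light: 2/3 stop brighter.
ISO: 800 → 1000 → 1250 → 1600 → 2000 → 2500 → 3200 → 4000 → 5000 → 6400 — 3 stops higher (brighter).
Aperture: f/9 → f/8 → f/7.1 → f/6.3 → f/5.6 → f/5 → f/4.5 — 2 stops wider (brighter).
Net so far: 5 2/3 stops brighter. Shutter speed: 6 → 5 → 4 → 3.2 → 2.5 → 2 → 1.6 → 1.3 → 1 → 0.8 → 0.6 → 0.5 → 0.4 → 0.3 → 1/4 → 1/5 → 1/6 → 1/8.

1/8s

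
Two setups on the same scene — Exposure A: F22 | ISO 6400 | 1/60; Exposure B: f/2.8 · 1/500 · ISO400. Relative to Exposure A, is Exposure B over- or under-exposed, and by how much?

Aperture: f/22 → f/16 → f/11 → f/8 → f/5.6 → f/4 → f/2.8 — 6 stops wider (brighter).
Shutter speed: 1/60 → 1/125 → 1/250 → 1/500 — 3 stops faster (darker).
ISO: 6400 → 3200 → 1600 → 800 → 400 — 4 stops lower (darker).
Net: +6 −3 −4 = −1 stop.

1 stop darker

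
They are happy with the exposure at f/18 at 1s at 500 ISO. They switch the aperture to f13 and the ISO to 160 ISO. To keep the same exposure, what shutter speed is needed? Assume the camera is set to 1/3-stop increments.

Aperture: f/18 → f/16 → f/14 → f/13 — 1 stop larger aperture (brighter).
ISO: 500 → 400 → 320 → 250 → 200 → 160 — 1 2/3 stops dropped (darker).
Net change so far: 2/3 stop darker. Offset with the shutter speed: 1 → 1.3 → 1.6.

1.6 s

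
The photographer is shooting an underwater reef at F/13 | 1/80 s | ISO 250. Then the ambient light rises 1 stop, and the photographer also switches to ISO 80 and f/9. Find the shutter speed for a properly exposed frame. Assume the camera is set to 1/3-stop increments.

1/100s

Scene light: 1 stop brighter.
ISO: 250 → 200 → 160 → 125 → 100 → 80 — 1 2/3 stops dropped (darker).
Aperture: f/13 → f/11 → f/10 → f/9 — 1 stop opened up (brighter).
Net so far: 1/3 stop brighter. Shutter speed: 1/80 → 1/100.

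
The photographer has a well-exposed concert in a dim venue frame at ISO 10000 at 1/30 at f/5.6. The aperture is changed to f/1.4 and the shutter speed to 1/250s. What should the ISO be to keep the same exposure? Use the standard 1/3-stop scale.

Aperture: f/5.6 → f/5 → f/4.5 → f/4 → f/3.5 → f/3.2 → f/2.8 → f/2.5 → f/2.2 → f/2 → f/1.8 → f/1.6 → f/1.4 — 4 stops larger aperture (brighter).
Shutter speed: 1/30 → 1/40 → 1/50 → 1/60 → 1/80 → 1/100 → 1/125 → 1/160 → 1/200 → 1/250 — 3 stops shorter (darker).
Net change so far: 1 stop brighter. Offset with the ISO: 10000 → 8000 → 6400 → 5000.

ISO 5000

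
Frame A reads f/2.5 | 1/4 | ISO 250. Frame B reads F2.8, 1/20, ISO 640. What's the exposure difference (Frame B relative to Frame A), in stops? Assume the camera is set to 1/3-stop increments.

Aperture: f/2.5 → f/2.8 — 1/3 stop stopped down (darker).
Shutter speed: 1/4 → 1/5 → 1/6 → 1/8 → 1/10 → 1/13 → 1/15 → 1/20 — 2 1/3 stops faster (darker).
ISO: 250 → 320 → 400 → 500 → 640 — 1 1/3 stops raised (brighter).
Net: −1/3 −2 1/3 +1 1/3 = −1 1/3 stops.

1 1/3 stops darker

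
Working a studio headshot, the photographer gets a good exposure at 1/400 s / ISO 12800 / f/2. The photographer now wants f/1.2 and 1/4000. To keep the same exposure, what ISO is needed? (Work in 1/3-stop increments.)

ISO 51200

Aperture: f/2 → f/1.8 → f/1.6 → f/1.4 → f/1.2 — 1 1/3 stops wider (brighter).
Shutter speed: 1/400 → 1/500 → 1/640 → 1/800 → 1/1000 → 1/1250 → 1/1600 → 1/2000 → 1/2500 → 1/3200 → 1/4000 — 3 1/3 stops faster (darker).
Net change so far: 2 stops darker. Offset with the ISO: 12800 → 16000 → 20000 → 25600 → 32000 → 40000 → 51200.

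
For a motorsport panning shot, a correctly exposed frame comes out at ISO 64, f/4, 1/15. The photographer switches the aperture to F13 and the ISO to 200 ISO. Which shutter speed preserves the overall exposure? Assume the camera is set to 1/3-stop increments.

Aperture: f/4 → f/4.5 → f/5 → f/5.6 → f/6.3 → f/7.1 → f/8 → f/9 → f/10 → f/11 → f/13 — 3 1/3 stops narrower (darker).
ISO: 64 → 80 → 100 → 125 → 160 → 200 — 1 2/3 stops raised (brighter).
Net change so far: 1 2/3 stops darker. Offset with the shutter speed: 1/15 → 1/13 → 1/10 → 1/8 → 1/6 → 1/5.

1/5s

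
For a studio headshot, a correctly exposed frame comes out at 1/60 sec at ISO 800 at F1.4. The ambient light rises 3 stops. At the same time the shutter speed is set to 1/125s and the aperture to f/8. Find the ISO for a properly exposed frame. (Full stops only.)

ISO 6400

Scene light: 3 stops brighter.
Shutter speed: 1/60 → 1/125 — 1 stop faster (darker).
Aperture: f/1.4 → f/2 → f/2.8 → f/4 → f/5.6 → f/8 — 5 stops smaller aperture (darker).
Net so far: 3 stops darker. ISO: 800 → 1600 → 3200 → 6400.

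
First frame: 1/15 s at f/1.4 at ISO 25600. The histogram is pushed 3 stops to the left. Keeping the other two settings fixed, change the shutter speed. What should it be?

Underexposed by 3 stops → need 3 stops brighter.
Shutter speed: 1/15 → 1/8 → 1/4 → 1/2.

1/2s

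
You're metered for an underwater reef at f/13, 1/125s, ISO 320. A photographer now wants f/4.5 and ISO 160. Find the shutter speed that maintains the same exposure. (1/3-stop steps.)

1/500s

Aperture: f/13 → f/11 → f/10 → f/9 → f/8 → f/7.1 → f/6.3 → f/5.6 → f/5 → f/4.5 — 3 stops wider (brighter).
ISO: 320 → 250 → 200 → 160 — 1 stop lower (darker).
Net change so far: 2 stops brighter. Offset with the shutter speed: 1/125 → 1/160 → 1/200 → 1/250 → 1/320 → 1/400 → 1/500.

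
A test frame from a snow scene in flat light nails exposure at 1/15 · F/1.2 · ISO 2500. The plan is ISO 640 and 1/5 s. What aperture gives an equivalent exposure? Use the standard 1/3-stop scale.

ISO: 2500 → 2000 → 1600 → 1250 → 1000 → 800 → 640 — 2 stops dropped (darker).
Shutter speed: 1/15 → 1/13 → 1/10 → 1/8 → 1/6 → 1/5 — 1 2/3 stops longer (brighter).
Net change so far: 1/3 stop darker. Offset with the aperture: f/1.2 → f/1.1.

f/1.1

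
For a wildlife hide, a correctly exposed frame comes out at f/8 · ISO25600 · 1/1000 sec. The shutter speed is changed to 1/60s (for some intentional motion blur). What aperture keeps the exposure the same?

f/32

Shutter speed: 1/1000 → 1/500 → 1/250 → 1/125 → 1/60 — 4 stops longer (brighter).
Need 4 stops darker from the aperture: f/8 → f/11 → f/16 → f/22 → f/32.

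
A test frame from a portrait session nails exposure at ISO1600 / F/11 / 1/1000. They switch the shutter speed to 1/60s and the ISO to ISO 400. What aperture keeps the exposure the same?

f/22

Shutter speed: 1/1000 → 1/500 → 1/250 → 1/125 → 1/60 — 4 stops longer (brighter).
ISO: 1600 → 800 → 400 — 2 stops dropped (darker).
Net change so far: 2 stops brighter. Offset with the aperture: f/11 → f/16 → f/22.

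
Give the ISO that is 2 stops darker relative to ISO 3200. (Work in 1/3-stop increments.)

ISO 800

ISO: 3200 → 2500 → 2000 → 1600 → 1250 → 1000 → 800 — 2 stops lower (darker).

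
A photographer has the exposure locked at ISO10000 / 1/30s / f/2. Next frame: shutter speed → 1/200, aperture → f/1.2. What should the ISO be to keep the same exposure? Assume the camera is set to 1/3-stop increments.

Shutter speed: 1/30 → 1/40 → 1/50 → 1/60 → 1/80 → 1/100 → 1/125 → 1/160 → 1/200 — 2 2/3 stops faster (darker).
Aperture: f/2 → f/1.8 → f/1.6 → f/1.4 → f/1.2 — 1 1/3 stops larger aperture (brighter).
Net change so far: 1 1/3 stops darker. Offset with the ISO: 10000 → 12800 → 16000 → 20000 → 25600.

ISO 25600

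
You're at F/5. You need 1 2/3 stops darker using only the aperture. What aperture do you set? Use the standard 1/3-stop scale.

Aperture: f/5 → f/5.6 → f/6.3 → f/7.1 → f/8 → f/9 — 1 2/3 stops smaller aperture (darker).

f/9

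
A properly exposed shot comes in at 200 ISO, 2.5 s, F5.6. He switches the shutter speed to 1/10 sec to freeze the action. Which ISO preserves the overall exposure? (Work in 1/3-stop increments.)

ISO 5000

Shutter speed: 2.5 → 2 → 1.6 → 1.3 → 1 → 0.8 → 0.6 → 0.5 → 0.4 → 0.3 → 1/4 → 1/5 → 1/6 → 1/8 → 1/10 — 4 2/3 stops faster (darker).
Need 4 2/3 stops brighter from the ISO: 200 → 250 → 320 → 400 → 500 → 640 → 800 → 1000 → 1250 → 1600 → 2000 → 2500 → 3200 → 4000 → 5000.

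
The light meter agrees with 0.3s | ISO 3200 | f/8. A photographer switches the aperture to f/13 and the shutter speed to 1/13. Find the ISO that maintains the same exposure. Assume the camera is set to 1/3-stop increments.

Aperture: f/8 → f/9 → f/10 → f/11 → f/13 — 1 1/3 stops stopped down (darker).
Shutter speed: 0.3 → 1/4 → 1/5 → 1/6 → 1/8 → 1/10 → 1/13 — 2 stops shorter (darker).
Net change so far: 3 1/3 stops darker. Offset with the ISO: 3200 → 4000 → 5000 → 6400 → 8000 → 10000 → 12800 → 16000 → 20000 → 25600 → 32000.

ISO 32000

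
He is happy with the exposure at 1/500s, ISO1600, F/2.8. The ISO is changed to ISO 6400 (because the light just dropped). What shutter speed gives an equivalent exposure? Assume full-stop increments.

1/2000s

ISO: 1600 → 3200 → 6400 — 2 stops higher (brighter).
Need 2 stops darker from the shutter speed: 1/500 → 1/1000 → 1/2000.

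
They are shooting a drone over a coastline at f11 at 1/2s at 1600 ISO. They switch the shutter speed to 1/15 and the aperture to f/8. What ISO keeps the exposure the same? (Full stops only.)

Shutter speed: 1/2 → 1/4 → 1/8 → 1/15 — 3 stops faster (darker).
Aperture: f/11 → f/8 — 1 stop larger aperture (brighter).
Net change so far: 2 stops darker. Offset with the ISO: 1600 → 3200 → 6400.

ISO 6400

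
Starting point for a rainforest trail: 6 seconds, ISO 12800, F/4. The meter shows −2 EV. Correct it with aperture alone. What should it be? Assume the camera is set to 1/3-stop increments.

Underexposed by 2 stops → need 2 stops brighter.
Aperture: f/4 → f/3.5 → f/3.2 → f/2.8 → f/2.5 → f/2.2 → f/2.

f/2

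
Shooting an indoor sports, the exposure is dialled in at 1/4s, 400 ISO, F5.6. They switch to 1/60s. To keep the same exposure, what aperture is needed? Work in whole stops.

f/1.4

Shutter speed: 1/4 → 1/8 → 1/15 → 1/30 → 1/60 — 4 stops shorter (darker).
Need 4 stops brighter from the aperture: f/5.6 → f/4 → f/2.8 → f/2 → f/1.4.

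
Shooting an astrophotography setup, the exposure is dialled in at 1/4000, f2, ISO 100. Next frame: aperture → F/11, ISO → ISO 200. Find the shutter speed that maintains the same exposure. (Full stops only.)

1/250s

Aperture: f/2 → f/2.8 → f/4 → f/5.6 → f/8 → f/11 — 5 stops narrower (darker).
ISO: 100 → 200 — 1 stop higher (brighter).
Net change so far: 4 stops darker. Offset with the shutter speed: 1/4000 → 1/2000 → 1/1000 → 1/500 → 1/250.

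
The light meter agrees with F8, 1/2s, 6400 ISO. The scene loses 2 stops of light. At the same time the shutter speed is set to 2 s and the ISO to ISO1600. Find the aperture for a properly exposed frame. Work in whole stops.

f/4

Scene light: 2 stops darker.
Shutter speed: 1/2 → 1 → 2 — 2 stops slower (brighter).
ISO: 6400 → 3200 → 1600 — 2 stops dropped (darker).
Net so far: 2 stops darker. Aperture: f/8 → f/5.6 → f/4.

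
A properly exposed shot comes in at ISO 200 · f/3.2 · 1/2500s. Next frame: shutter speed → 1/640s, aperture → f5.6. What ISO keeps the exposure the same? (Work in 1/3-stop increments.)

Shutter speed: 1/2500 → 1/2000 → 1/1600 → 1/1250 → 1/1000 → 1/800 → 1/640 — 2 stops longer (brighter).
Aperture: f/3.2 → f/3.5 → f/4 → f/4.5 → f/5 → f/5.6 — 1 2/3 stops stopped down (darker).
Net change so far: 1/3 stop brighter. Offset with the ISO: 200 → 160.

ISO 160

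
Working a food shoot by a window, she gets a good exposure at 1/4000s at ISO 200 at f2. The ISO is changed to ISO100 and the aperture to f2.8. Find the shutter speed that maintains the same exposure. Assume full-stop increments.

1/1000s

ISO: 200 → 100 — 1 stop lower (darker).
Aperture: f/2 → f/2.8 — 1 stop smaller aperture (darker).
Net change so far: 2 stops darker. Offset with the shutter speed: 1/4000 → 1/2000 → 1/1000.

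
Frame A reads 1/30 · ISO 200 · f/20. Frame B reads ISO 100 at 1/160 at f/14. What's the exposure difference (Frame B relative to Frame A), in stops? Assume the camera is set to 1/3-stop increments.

Aperture: f/20 → f/18 → f/16 → f/14 — 1 stop opened up (brighter).
Shutter speed: 1/30 → 1/40 → 1/50 → 1/60 → 1/80 → 1/100 → 1/125 → 1/160 — 2 1/3 stops faster (darker).
ISO: 200 → 160 → 125 → 100 — 1 stop lower (darker).
Net: +1 −2 1/3 −1 = −2 1/3 stops.

2 1/3 stops darker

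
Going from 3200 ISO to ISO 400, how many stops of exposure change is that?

3 stops

3200 → 1600 → 800 → 400 — count the steps: 3 stops.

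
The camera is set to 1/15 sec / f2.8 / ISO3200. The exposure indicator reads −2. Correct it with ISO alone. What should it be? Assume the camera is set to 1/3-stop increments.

ISO 12800

Underexposed by 2 stops → need 2 stops brighter.
ISO: 3200 → 4000 → 5000 → 6400 → 8000 → 10000 → 12800.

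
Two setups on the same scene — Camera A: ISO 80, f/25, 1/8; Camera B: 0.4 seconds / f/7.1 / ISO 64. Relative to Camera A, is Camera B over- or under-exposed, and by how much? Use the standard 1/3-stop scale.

5 stops brighter

Aperture: f/25 → f/22 → f/20 → f/18 → f/16 → f/14 → f/13 → f/11 → f/10 → f/9 → f/8 → f/7.1 — 3 2/3 stops larger aperture (brighter).
Shutter speed: 1/8 → 1/6 → 1/5 → 1/4 → 0.3 → 0.4 — 1 2/3 stops longer (brighter).
ISO: 80 → 64 — 1/3 stop dropped (darker).
Net: +3 2/3 +1 2/3 −1/3 = +5 stops.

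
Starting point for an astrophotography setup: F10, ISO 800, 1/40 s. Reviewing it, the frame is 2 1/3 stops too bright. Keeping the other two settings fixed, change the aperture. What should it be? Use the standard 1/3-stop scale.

f/22

Overexposed by 2 1/3 stops → need 2 1/3 stops darker.
Aperture: f/10 → f/11 → f/13 → f/14 → f/16 → f/18 → f/20 → f/22.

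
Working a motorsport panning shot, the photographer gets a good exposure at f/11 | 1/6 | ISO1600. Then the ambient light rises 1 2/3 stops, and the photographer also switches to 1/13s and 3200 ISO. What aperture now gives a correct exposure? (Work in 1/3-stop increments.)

Scene light: 1 2/3 stops brighter.
Shutter speed: 1/6 → 1/8 → 1/10 → 1/13 — 1 stop shorter (darker).
ISO: 1600 → 2000 → 2500 → 3200 — 1 stop higher (brighter).
Net so far: 1 2/3 stops brighter. Aperture: f/11 → f/13 → f/14 → f/16 → f/18 → f/20.

f/20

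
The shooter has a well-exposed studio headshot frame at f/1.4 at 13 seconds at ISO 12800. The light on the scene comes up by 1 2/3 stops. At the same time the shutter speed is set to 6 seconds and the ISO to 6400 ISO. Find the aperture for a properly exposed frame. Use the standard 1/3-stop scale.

Scene light: 1 2/3 stops brighter.
Shutter speed: 13 → 10 → 8 → 6 — 1 stop faster (darker).
ISO: 12800 → 10000 → 8000 → 6400 — 1 stop dropped (darker).
Net so far: 1/3 stop darker. Aperture: f/1.4 → f/1.2.

f/1.2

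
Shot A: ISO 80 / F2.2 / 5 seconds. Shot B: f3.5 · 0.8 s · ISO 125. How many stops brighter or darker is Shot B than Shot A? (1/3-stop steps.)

3 1/3 stops darker

Aperture: f/2.2 → f/2.5 → f/2.8 → f/3.2 → f/3.5 — 1 1/3 stops stopped down (darker).
Shutter speed: 5 → 4 → 3.2 → 2.5 → 2 → 1.6 → 1.3 → 1 → 0.8 — 2 2/3 stops shorter (darker).
ISO: 80 → 100 → 125 — 2/3 stop higher (brighter).
Net: −1 1/3 −2 2/3 +2/3 = −3 1/3 stops.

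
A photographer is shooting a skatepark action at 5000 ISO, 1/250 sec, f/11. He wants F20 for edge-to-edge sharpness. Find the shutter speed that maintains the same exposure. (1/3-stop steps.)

1/80s

Aperture: f/11 → f/13 → f/14 → f/16 → f/18 → f/20 — 1 2/3 stops stopped down (darker).
Need 1 2/3 stops brighter from the shutter speed: 1/250 → 1/200 → 1/160 → 1/125 → 1/100 → 1/80.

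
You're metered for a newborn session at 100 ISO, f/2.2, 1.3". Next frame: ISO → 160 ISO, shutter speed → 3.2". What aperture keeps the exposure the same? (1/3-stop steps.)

f/4.5

ISO: 100 → 125 → 160 — 2/3 stop higher (brighter).
Shutter speed: 1.3 → 1.6 → 2 → 2.5 → 3.2 — 1 1/3 stops longer (brighter).
Net change so far: 2 stops brighter. Offset with the aperture: f/2.2 → f/2.5 → f/2.8 → f/3.2 → f/3.5 → f/4 → f/4.5.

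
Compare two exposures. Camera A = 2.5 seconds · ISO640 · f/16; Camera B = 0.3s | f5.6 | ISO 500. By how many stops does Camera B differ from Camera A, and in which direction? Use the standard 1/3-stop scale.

1/3 stop darker

Aperture: f/16 → f/14 → f/13 → f/11 → f/10 → f/9 → f/8 → f/7.1 → f/6.3 → f/5.6 — 3 stops larger aperture (brighter).
Shutter speed: 2.5 → 2 → 1.6 → 1.3 → 1 → 0.8 → 0.6 → 0.5 → 0.4 → 0.3 — 3 stops shorter (darker).
ISO: 640 → 500 — 1/3 stop dropped (darker).
Net: +3 −3 −1/3 = −1/3 stops.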